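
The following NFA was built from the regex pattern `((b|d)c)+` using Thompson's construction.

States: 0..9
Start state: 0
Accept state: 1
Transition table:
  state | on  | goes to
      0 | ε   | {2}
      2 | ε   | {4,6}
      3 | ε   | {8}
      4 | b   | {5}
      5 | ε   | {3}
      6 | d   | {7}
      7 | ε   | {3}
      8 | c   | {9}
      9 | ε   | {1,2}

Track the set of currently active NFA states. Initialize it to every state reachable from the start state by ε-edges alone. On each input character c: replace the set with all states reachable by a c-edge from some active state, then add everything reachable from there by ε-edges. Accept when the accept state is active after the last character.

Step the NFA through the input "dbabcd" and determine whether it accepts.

Answer: REJECT

Steps:
start: ε-closure({0}) = {0,2,4,6}
'd' @ 1: {3,7,8}
'b' @ 2: {}  — state set empty
rest 'abcd' ignored (set empty)
final: {}; accept 1 not in set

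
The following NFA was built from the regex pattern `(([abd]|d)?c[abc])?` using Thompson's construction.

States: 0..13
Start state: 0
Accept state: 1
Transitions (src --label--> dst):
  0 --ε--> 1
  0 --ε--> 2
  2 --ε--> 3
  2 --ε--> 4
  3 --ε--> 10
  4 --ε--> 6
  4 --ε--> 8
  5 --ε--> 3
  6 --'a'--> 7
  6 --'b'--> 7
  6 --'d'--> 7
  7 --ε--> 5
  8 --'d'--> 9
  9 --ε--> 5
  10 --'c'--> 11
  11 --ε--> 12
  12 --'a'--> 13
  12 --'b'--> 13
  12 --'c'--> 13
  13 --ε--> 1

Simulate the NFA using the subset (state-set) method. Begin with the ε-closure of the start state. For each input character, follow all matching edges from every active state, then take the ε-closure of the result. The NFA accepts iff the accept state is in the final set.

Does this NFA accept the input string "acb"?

S₀ = ε-closure({0}) = {0,1,2,3,4,6,8,10}
'a' @ 1: {3,5,7,10}
'c' @ 2: {11,12}
'b' @ 3: {1,13}  ✓accept
after full input: {1,13}  (accept=1 in)

Answer: ACCEPT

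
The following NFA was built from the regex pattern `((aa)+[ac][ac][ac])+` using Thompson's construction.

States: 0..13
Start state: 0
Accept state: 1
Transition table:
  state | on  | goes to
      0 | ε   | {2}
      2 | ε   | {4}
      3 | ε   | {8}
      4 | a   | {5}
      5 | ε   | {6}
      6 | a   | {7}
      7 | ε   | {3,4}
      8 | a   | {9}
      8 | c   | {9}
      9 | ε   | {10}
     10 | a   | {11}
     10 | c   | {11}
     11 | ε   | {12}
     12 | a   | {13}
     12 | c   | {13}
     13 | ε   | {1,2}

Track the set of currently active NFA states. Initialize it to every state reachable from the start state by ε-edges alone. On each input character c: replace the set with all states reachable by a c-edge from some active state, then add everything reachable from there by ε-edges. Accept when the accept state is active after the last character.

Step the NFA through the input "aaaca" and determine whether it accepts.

Answer: ACCEPT

Derivation:
S₀ = ε-closure({0}) = {0,2,4}
'a' @ 1: {5,6}
'a' @ 2: {3,4,7,8}
'a' @ 3: {5,6,9,10}
'c' @ 4: {11,12}
'a' @ 5: {1,2,4,13}  (accept∈set)
end set {1,2,4,13} — state 1 in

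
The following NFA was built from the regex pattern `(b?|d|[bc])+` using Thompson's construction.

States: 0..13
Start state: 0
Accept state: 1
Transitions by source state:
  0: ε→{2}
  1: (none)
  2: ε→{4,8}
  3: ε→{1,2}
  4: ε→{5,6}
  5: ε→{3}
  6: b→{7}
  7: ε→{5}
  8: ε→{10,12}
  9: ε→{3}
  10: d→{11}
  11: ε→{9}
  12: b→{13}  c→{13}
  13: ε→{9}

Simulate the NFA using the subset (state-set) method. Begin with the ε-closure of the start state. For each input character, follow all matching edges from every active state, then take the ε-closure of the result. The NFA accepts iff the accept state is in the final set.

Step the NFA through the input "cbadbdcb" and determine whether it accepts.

Answer: REJECT

Derivation:
initial (ε-close {0}): {0,1,2,3,4,5,6,8,10,12}
'c' @ 1: {1,2,3,4,5,6,8,9,10,12,13}  [accepting]
'b' @ 2: {1,2,3,4,5,6,7,8,9,10,12,13}  [accepting]
'a' @ 3: {}  — no active states
rest 'dbdcb' ignored (set empty)
end set {} — state 1 not in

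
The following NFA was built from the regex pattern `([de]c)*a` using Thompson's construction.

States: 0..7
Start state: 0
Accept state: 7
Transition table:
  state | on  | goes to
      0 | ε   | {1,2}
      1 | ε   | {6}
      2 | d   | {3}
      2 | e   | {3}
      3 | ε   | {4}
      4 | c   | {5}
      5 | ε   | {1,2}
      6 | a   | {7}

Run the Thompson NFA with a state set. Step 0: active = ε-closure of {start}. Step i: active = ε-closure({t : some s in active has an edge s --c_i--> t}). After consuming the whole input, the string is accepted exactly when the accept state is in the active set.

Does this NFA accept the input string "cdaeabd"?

start: ε-closure({0}) = {0,1,2,6}
'c' @ 1: {}  — state set empty
rest 'daeabd' ignored (set empty)
end set {} — state 7 not in

Answer: REJECT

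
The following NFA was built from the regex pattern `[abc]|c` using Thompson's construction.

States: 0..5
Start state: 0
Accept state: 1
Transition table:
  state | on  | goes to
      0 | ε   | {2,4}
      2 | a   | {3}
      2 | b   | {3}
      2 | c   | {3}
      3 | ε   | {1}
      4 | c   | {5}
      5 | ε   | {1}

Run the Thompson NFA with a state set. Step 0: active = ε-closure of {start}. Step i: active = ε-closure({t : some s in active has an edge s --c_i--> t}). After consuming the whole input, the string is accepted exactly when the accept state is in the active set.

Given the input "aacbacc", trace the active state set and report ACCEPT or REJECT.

start: ε-closure({0}) = {0,2,4}
'a' @ 1: {1,3}  [accepting]
'a' @ 2: {}  — dead — no transitions
rest 'cbacc' ignored (set empty)
end set {} — state 1 not in

Answer: REJECT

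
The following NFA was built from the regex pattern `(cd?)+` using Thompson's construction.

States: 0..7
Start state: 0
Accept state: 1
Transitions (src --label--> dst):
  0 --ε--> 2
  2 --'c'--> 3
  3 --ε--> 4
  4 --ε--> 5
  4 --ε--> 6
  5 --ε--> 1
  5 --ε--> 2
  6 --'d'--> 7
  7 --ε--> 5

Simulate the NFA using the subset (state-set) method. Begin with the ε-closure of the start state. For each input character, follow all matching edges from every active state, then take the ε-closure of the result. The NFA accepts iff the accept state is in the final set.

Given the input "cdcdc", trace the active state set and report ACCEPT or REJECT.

start: ε-closure({0}) = {0,2}
'c' @ 1: {1,2,3,4,5,6}  [accepting]
'd' @ 2: {1,2,5,7}  [accepting]
'c' @ 3: {1,2,3,4,5,6}  [accepting]
'd' @ 4: {1,2,5,7}  [accepting]
'c' @ 5: {1,2,3,4,5,6}  [accepting]
after full input: {1,2,3,4,5,6}  (accept=1 in)

Answer: ACCEPT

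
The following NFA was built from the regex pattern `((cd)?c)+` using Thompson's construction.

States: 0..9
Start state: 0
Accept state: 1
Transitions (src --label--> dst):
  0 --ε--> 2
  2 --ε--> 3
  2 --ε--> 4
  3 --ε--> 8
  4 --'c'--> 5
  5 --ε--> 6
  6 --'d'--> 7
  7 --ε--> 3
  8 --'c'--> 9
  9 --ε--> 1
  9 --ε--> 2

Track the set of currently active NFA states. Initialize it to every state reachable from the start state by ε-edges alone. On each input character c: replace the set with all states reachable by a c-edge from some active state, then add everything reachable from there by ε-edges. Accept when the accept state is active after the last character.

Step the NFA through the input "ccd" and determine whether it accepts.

Answer: REJECT

Steps:
initial (ε-close {0}): {0,2,3,4,8}
'c' @ 1: {1,2,3,4,5,6,8,9}  ✓accept
'c' @ 2: {1,2,3,4,5,6,8,9}  ✓accept
'd' @ 3: {3,7,8}
after full input: {3,7,8}  (accept=1 not in)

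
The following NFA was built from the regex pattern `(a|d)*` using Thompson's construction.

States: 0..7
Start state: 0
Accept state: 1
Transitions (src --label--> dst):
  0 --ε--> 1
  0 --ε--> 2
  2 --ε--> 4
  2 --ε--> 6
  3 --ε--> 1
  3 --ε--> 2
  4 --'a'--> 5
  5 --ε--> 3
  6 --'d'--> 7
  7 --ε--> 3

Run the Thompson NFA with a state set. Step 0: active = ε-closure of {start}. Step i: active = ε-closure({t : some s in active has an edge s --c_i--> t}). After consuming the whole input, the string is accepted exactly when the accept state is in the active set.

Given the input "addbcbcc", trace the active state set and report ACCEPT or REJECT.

S₀ = ε-closure({0}) = {0,1,2,4,6}
'a' @ 1: {1,2,3,4,5,6}  (accept∈set)
'd' @ 2: {1,2,3,4,6,7}  (accept∈set)
'd' @ 3: {1,2,3,4,6,7}  (accept∈set)
'b' @ 4: {}  — dead — no transitions
rest 'cbcc' ignored (set empty)
after full input: {}  (accept=1 not in)

Answer: REJECT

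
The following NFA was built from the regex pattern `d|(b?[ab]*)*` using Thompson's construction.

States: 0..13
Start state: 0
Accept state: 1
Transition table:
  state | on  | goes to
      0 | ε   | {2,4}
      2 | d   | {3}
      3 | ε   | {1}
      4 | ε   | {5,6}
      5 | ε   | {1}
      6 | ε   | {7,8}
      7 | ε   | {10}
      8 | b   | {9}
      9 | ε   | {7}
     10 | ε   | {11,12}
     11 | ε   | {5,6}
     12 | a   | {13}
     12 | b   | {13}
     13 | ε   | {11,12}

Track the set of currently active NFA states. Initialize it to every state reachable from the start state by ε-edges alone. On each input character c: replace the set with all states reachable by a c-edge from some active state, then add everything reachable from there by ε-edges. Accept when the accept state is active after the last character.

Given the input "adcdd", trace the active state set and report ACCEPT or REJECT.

Answer: REJECT

Steps:
initial (ε-close {0}): {0,1,2,4,5,6,7,8,10,11,12}
'a' @ 1: {1,5,6,7,8,10,11,12,13}  [accepting]
'd' @ 2: {}  — no active states
rest 'cdd' ignored (set empty)
end set {} — state 1 not in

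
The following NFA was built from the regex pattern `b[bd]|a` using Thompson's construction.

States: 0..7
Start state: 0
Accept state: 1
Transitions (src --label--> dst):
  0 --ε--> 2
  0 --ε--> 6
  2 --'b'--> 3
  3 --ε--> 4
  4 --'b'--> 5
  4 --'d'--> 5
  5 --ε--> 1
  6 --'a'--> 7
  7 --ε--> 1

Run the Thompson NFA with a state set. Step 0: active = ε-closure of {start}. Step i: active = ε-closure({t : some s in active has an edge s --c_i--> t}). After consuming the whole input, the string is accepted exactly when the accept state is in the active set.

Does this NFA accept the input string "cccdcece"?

initial (ε-close {0}): {0,2,6}
'c' @ 1: {}  — state set empty
rest 'ccdcece' ignored (set empty)
final: {}; accept 1 not in set

Answer: REJECT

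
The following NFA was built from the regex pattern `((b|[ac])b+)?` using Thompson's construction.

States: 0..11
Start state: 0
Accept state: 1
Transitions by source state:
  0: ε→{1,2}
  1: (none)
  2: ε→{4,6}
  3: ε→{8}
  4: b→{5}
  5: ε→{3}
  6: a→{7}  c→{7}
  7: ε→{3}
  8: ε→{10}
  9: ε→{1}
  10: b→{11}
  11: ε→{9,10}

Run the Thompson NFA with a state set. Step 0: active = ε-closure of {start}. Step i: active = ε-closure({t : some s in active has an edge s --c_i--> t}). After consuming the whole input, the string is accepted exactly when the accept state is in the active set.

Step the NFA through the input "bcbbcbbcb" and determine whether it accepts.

S₀ = ε-closure({0}) = {0,1,2,4,6}
'b' @ 1: {3,5,8,10}
'c' @ 2: {}  — state set empty
rest 'bbcbbcb' ignored (set empty)
after full input: {}  (accept=1 not in)

Answer: REJECT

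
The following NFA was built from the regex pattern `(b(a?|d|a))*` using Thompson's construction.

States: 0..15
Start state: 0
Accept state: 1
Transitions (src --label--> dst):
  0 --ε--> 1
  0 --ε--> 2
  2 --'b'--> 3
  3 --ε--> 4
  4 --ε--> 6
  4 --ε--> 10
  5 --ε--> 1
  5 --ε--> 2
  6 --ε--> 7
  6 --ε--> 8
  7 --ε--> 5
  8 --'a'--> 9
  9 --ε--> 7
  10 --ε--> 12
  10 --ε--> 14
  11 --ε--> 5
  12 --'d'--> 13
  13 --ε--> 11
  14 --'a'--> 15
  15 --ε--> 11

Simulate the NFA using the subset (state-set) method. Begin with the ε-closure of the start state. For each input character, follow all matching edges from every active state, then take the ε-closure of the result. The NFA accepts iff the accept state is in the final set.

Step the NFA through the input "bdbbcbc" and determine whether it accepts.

Answer: REJECT

Steps:
S₀ = ε-closure({0}) = {0,1,2}
'b' @ 1: {1,2,3,4,5,6,7,8,10,12,14}  ✓accept
'd' @ 2: {1,2,5,11,13}  ✓accept
'b' @ 3: {1,2,3,4,5,6,7,8,10,12,14}  ✓accept
'b' @ 4: {1,2,3,4,5,6,7,8,10,12,14}  ✓accept
'c' @ 5: {}  — no active states
rest 'bc' ignored (set empty)
end set {} — state 1 not in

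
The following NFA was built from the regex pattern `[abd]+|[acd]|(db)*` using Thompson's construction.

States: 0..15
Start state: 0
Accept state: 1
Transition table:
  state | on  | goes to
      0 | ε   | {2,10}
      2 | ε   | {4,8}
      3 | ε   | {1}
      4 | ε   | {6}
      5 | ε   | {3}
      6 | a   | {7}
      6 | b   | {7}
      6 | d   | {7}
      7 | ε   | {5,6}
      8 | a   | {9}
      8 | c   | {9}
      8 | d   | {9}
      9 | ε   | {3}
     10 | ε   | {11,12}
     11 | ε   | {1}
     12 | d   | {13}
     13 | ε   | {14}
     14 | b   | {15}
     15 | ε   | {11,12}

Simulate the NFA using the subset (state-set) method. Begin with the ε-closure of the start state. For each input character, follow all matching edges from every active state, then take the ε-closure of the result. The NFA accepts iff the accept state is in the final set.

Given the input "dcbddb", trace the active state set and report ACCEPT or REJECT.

start: ε-closure({0}) = {0,1,2,4,6,8,10,11,12}
'd' @ 1: {1,3,5,6,7,9,13,14}  [accepting]
'c' @ 2: {}  — no active states
rest 'bddb' ignored (set empty)
end set {} — state 1 not in

Answer: REJECT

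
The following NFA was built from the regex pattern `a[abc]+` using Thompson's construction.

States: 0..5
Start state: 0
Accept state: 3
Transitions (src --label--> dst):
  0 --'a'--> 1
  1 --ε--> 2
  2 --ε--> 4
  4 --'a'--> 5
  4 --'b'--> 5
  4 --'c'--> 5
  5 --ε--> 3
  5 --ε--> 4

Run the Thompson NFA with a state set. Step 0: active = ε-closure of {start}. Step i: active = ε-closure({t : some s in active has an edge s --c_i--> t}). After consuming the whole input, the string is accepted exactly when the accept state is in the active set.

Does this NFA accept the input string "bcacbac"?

start: ε-closure({0}) = {0}
'b' @ 1: {}  — state set empty
rest 'cacbac' ignored (set empty)
after full input: {}  (accept=3 not in)

Answer: REJECT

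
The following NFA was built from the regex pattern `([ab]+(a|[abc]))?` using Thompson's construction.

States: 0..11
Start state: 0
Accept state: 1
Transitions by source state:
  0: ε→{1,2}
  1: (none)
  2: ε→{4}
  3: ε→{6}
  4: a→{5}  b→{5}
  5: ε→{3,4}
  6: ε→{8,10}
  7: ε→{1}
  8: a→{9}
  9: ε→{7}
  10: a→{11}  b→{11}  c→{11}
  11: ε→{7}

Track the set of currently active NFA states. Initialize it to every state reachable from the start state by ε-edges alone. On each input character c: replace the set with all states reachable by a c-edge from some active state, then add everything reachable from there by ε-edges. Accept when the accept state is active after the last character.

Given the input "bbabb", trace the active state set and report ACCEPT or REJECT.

initial (ε-close {0}): {0,1,2,4}
'b' @ 1: {3,4,5,6,8,10}
'b' @ 2: {1,3,4,5,6,7,8,10,11}  [accepting]
'a' @ 3: {1,3,4,5,6,7,8,9,10,11}  [accepting]
'b' @ 4: {1,3,4,5,6,7,8,10,11}  [accepting]
'b' @ 5: {1,3,4,5,6,7,8,10,11}  [accepting]
after full input: {1,3,4,5,6,7,8,10,11}  (accept=1 in)

Answer: ACCEPT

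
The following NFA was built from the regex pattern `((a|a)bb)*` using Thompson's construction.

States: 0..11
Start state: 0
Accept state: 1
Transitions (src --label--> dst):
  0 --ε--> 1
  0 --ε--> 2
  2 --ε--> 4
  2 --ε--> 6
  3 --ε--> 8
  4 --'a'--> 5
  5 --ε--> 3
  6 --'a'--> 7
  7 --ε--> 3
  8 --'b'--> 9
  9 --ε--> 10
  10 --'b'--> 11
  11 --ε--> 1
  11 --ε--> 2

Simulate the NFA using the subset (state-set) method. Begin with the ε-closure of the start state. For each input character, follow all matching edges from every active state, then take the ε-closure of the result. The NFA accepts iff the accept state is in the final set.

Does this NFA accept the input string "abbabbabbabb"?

start: ε-closure({0}) = {0,1,2,4,6}
'a' @ 1: {3,5,7,8}
'b' @ 2: {9,10}
'b' @ 3: {1,2,4,6,11}  [accepting]
'a' @ 4: {3,5,7,8}
'b' @ 5: {9,10}
'b' @ 6: {1,2,4,6,11}  [accepting]
'a' @ 7: {3,5,7,8}
'b' @ 8: {9,10}
'b' @ 9: {1,2,4,6,11}  [accepting]
'a' @ 10: {3,5,7,8}
'b' @ 11: {9,10}
'b' @ 12: {1,2,4,6,11}  [accepting]
after full input: {1,2,4,6,11}  (accept=1 in)

Answer: ACCEPT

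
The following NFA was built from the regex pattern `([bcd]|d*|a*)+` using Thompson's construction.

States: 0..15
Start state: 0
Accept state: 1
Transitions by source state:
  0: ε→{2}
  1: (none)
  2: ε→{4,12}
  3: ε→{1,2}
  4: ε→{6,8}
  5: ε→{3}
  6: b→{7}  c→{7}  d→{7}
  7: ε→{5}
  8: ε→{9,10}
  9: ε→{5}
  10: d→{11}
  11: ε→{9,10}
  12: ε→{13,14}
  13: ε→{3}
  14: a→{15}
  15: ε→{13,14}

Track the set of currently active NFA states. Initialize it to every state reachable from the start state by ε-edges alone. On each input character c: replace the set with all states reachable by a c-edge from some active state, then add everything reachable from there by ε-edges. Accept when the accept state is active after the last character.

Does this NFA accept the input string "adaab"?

Answer: ACCEPT

Trace:
S₀ = ε-closure({0}) = {0,1,2,3,4,5,6,8,9,10,12,13,14}
'a' @ 1: {1,2,3,4,5,6,8,9,10,12,13,14,15}  ✓accept
'd' @ 2: {1,2,3,4,5,6,7,8,9,10,11,12,13,14}  ✓accept
'a' @ 3: {1,2,3,4,5,6,8,9,10,12,13,14,15}  ✓accept
'a' @ 4: {1,2,3,4,5,6,8,9,10,12,13,14,15}  ✓accept
'b' @ 5: {1,2,3,4,5,6,7,8,9,10,12,13,14}  ✓accept
end set {1,2,3,4,5,6,7,8,9,10,12,13,14} — state 1 in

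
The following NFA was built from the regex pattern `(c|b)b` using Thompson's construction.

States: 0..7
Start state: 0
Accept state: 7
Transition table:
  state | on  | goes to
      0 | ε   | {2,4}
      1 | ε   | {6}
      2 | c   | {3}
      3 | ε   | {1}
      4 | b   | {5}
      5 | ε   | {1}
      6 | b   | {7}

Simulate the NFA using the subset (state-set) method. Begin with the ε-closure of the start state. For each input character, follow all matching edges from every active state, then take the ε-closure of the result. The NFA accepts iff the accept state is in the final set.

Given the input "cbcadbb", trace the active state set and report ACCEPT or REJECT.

Answer: REJECT

Steps:
S₀ = ε-closure({0}) = {0,2,4}
'c' @ 1: {1,3,6}
'b' @ 2: {7}  ✓accept
'c' @ 3: {}  — no active states
rest 'adbb' ignored (set empty)
final: {}; accept 7 not in set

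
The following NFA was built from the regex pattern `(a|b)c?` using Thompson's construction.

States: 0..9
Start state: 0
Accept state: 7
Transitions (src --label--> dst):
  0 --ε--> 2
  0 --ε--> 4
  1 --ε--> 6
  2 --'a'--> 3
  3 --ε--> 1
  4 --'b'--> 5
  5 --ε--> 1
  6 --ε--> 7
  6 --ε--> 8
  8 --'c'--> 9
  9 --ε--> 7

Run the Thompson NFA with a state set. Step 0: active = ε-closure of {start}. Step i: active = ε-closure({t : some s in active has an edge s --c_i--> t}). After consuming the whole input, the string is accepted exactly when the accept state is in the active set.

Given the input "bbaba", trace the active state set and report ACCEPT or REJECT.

initial (ε-close {0}): {0,2,4}
'b' @ 1: {1,5,6,7,8}  ✓accept
'b' @ 2: {}  — state set empty
rest 'aba' ignored (set empty)
final: {}; accept 7 not in set

Answer: REJECT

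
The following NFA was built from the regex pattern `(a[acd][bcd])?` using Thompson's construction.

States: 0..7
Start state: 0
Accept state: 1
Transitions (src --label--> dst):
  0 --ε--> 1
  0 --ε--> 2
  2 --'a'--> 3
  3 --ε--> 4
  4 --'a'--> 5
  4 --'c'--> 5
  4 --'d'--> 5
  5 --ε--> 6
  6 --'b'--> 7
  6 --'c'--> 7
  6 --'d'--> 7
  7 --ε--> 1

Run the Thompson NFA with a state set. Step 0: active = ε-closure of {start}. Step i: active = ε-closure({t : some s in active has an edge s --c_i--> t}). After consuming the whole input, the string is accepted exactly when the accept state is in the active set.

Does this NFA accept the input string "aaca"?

initial (ε-close {0}): {0,1,2}
'a' @ 1: {3,4}
'a' @ 2: {5,6}
'c' @ 3: {1,7}  ✓accept
'a' @ 4: {}  — no active states
end set {} — state 1 not in

Answer: REJECT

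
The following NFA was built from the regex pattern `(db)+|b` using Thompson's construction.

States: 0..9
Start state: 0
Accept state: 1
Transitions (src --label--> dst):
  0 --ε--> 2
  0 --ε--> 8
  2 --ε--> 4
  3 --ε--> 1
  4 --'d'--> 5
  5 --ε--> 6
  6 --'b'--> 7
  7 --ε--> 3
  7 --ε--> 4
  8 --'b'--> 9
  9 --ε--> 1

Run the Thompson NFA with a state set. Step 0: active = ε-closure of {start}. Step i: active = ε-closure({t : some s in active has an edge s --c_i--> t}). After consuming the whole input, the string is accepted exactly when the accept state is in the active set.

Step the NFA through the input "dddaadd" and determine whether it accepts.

S₀ = ε-closure({0}) = {0,2,4,8}
'd' @ 1: {5,6}
'd' @ 2: {}  — dead — no transitions
rest 'daadd' ignored (set empty)
final: {}; accept 1 not in set

Answer: REJECT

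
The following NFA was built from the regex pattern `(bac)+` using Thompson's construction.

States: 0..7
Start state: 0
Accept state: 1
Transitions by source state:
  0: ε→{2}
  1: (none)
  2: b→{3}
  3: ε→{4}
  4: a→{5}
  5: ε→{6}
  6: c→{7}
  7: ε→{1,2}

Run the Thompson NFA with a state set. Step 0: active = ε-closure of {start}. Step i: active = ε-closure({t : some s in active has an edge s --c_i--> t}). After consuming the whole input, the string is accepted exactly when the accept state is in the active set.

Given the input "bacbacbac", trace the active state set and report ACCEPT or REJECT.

Answer: ACCEPT

Derivation:
start: ε-closure({0}) = {0,2}
'b' @ 1: {3,4}
'a' @ 2: {5,6}
'c' @ 3: {1,2,7}  [accepting]
'b' @ 4: {3,4}
'a' @ 5: {5,6}
'c' @ 6: {1,2,7}  [accepting]
'b' @ 7: {3,4}
'a' @ 8: {5,6}
'c' @ 9: {1,2,7}  [accepting]
final: {1,2,7}; accept 1 in set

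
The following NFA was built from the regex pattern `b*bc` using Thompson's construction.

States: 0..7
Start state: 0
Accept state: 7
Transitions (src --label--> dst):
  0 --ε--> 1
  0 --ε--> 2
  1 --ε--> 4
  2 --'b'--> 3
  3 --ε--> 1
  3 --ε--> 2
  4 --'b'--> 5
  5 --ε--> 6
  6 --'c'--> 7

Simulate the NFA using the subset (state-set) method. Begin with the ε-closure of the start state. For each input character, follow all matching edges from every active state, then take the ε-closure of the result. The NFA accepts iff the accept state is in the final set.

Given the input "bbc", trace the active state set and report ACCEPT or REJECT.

S₀ = ε-closure({0}) = {0,1,2,4}
'b' @ 1: {1,2,3,4,5,6}
'b' @ 2: {1,2,3,4,5,6}
'c' @ 3: {7}  [accepting]
after full input: {7}  (accept=7 in)

Answer: ACCEPT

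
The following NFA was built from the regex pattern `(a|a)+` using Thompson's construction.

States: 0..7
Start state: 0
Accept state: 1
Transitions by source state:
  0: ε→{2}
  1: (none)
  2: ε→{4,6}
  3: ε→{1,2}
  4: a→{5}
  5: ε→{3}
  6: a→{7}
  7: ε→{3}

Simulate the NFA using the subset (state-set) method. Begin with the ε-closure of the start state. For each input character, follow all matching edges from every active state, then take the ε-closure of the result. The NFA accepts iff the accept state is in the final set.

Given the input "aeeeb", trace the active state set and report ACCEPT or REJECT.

Answer: REJECT

Steps:
start: ε-closure({0}) = {0,2,4,6}
'a' @ 1: {1,2,3,4,5,6,7}  (accept∈set)
'e' @ 2: {}  — state set empty
rest 'eeb' ignored (set empty)
end set {} — state 1 not in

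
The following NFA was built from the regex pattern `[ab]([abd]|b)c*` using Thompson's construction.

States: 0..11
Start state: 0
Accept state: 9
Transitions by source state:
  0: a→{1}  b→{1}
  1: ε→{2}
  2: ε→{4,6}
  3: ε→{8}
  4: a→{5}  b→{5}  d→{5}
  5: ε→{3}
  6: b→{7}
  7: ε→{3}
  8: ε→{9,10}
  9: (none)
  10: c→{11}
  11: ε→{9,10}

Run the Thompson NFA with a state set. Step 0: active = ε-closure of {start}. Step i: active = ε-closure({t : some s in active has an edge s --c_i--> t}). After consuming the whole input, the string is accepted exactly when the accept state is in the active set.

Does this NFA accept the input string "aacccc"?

initial (ε-close {0}): {0}
'a' @ 1: {1,2,4,6}
'a' @ 2: {3,5,8,9,10}  ✓accept
'c' @ 3: {9,10,11}  ✓accept
'c' @ 4: {9,10,11}  ✓accept
'c' @ 5: {9,10,11}  ✓accept
'c' @ 6: {9,10,11}  ✓accept
final: {9,10,11}; accept 9 in set

Answer: ACCEPT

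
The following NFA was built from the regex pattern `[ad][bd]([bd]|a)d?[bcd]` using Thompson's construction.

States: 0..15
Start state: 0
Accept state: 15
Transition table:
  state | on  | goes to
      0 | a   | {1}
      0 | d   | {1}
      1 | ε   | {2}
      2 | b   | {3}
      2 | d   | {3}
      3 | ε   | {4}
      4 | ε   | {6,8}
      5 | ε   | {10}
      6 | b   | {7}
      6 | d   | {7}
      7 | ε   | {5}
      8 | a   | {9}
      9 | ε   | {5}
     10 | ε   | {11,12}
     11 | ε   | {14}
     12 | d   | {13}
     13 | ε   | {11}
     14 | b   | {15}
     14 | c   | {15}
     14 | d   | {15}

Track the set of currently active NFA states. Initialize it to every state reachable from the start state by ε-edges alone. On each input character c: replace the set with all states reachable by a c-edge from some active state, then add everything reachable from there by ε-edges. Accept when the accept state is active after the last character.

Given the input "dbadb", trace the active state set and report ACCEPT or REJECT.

Answer: ACCEPT

Steps:
S₀ = ε-closure({0}) = {0}
'd' @ 1: {1,2}
'b' @ 2: {3,4,6,8}
'a' @ 3: {5,9,10,11,12,14}
'd' @ 4: {11,13,14,15}  [accepting]
'b' @ 5: {15}  [accepting]
end set {15} — state 15 in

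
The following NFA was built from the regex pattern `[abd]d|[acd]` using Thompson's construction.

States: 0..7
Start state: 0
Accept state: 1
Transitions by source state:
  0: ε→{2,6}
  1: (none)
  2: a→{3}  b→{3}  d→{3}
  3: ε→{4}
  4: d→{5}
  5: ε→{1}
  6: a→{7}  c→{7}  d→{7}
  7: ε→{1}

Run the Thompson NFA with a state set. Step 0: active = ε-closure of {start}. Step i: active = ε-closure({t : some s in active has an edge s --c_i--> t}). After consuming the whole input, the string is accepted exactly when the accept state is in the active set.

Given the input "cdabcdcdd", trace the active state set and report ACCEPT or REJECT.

Answer: REJECT

Steps:
initial (ε-close {0}): {0,2,6}
'c' @ 1: {1,7}  [accepting]
'd' @ 2: {}  — dead — no transitions
rest 'abcdcdd' ignored (set empty)
after full input: {}  (accept=1 not in)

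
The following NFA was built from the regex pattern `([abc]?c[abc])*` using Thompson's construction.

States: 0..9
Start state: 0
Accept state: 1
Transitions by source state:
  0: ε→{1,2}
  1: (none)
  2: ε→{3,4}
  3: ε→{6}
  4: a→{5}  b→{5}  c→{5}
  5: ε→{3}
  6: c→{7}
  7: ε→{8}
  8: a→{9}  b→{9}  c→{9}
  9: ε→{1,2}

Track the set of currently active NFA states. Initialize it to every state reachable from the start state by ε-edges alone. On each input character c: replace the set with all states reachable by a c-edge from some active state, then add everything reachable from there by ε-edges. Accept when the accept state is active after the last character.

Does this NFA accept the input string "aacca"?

Answer: REJECT

Derivation:
S₀ = ε-closure({0}) = {0,1,2,3,4,6}
'a' @ 1: {3,5,6}
'a' @ 2: {}  — dead — no transitions
rest 'cca' ignored (set empty)
after full input: {}  (accept=1 not in)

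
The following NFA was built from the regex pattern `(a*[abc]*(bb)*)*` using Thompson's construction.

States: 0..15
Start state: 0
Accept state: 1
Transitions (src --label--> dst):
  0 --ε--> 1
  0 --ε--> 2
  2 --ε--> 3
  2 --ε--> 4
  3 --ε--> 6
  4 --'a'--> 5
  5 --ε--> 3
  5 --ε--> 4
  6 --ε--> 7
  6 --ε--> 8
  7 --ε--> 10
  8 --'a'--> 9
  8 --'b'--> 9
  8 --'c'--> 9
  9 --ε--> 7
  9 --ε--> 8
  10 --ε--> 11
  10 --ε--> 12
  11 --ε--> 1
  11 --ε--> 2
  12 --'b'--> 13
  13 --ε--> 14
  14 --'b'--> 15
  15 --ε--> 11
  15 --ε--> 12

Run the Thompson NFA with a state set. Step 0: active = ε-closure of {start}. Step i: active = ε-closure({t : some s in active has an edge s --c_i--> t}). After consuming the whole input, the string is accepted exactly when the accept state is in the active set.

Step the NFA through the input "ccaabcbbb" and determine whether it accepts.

start: ε-closure({0}) = {0,1,2,3,4,6,7,8,10,11,12}
'c' @ 1: {1,2,3,4,6,7,8,9,10,11,12}  ✓accept
'c' @ 2: {1,2,3,4,6,7,8,9,10,11,12}  ✓accept
'a' @ 3: {1,2,3,4,5,6,7,8,9,10,11,12}  ✓accept
'a' @ 4: {1,2,3,4,5,6,7,8,9,10,11,12}  ✓accept
'b' @ 5: {1,2,3,4,6,7,8,9,10,11,12,13,14}  ✓accept
'c' @ 6: {1,2,3,4,6,7,8,9,10,11,12}  ✓accept
'b' @ 7: {1,2,3,4,6,7,8,9,10,11,12,13,14}  ✓accept
'b' @ 8: {1,2,3,4,6,7,8,9,10,11,12,13,14,15}  ✓accept
'b' @ 9: {1,2,3,4,6,7,8,9,10,11,12,13,14,15}  ✓accept
final: {1,2,3,4,6,7,8,9,10,11,12,13,14,15}; accept 1 in set

Answer: ACCEPT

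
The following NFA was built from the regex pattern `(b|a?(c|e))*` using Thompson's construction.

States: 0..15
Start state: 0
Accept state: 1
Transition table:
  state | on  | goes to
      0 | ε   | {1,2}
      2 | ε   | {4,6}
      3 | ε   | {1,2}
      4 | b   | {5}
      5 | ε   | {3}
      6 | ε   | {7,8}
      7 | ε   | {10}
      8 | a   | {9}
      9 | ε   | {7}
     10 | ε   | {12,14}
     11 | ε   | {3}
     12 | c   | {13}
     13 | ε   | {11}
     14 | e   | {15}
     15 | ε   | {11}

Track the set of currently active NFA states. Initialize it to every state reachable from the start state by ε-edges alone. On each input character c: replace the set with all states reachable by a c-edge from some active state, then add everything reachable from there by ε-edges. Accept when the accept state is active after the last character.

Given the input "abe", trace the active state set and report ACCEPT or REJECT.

Answer: REJECT

Trace:
start: ε-closure({0}) = {0,1,2,4,6,7,8,10,12,14}
'a' @ 1: {7,9,10,12,14}
'b' @ 2: {}  — state set empty
rest 'e' ignored (set empty)
end set {} — state 1 not in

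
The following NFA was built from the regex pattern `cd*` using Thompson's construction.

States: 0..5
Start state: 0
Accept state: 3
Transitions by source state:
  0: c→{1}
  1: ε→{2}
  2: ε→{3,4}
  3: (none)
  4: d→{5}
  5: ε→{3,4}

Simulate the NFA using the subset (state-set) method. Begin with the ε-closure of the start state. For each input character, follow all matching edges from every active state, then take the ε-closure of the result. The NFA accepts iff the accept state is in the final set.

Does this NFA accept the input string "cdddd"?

start: ε-closure({0}) = {0}
'c' @ 1: {1,2,3,4}  [accepting]
'd' @ 2: {3,4,5}  [accepting]
'd' @ 3: {3,4,5}  [accepting]
'd' @ 4: {3,4,5}  [accepting]
'd' @ 5: {3,4,5}  [accepting]
end set {3,4,5} — state 3 in

Answer: ACCEPT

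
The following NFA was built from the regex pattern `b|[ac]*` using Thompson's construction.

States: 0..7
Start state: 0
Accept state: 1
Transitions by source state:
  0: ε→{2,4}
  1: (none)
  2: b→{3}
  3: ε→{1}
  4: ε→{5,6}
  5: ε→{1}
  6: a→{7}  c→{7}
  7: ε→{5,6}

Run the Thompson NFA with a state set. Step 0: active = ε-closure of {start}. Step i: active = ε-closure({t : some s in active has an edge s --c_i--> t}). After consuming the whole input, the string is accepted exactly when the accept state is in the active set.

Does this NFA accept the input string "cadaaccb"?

Answer: REJECT

Trace:
S₀ = ε-closure({0}) = {0,1,2,4,5,6}
'c' @ 1: {1,5,6,7}  (accept∈set)
'a' @ 2: {1,5,6,7}  (accept∈set)
'd' @ 3: {}  — no active states
rest 'aaccb' ignored (set empty)
end set {} — state 1 not in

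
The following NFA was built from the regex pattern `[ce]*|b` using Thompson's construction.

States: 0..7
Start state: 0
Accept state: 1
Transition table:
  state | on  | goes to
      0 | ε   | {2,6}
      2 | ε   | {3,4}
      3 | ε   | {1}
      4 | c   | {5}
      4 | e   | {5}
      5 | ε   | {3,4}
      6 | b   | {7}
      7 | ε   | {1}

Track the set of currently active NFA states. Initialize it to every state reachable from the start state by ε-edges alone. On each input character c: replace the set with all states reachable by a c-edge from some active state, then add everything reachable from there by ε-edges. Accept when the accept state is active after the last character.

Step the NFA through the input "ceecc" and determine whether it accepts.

Answer: ACCEPT

Derivation:
S₀ = ε-closure({0}) = {0,1,2,3,4,6}
'c' @ 1: {1,3,4,5}  [accepting]
'e' @ 2: {1,3,4,5}  [accepting]
'e' @ 3: {1,3,4,5}  [accepting]
'c' @ 4: {1,3,4,5}  [accepting]
'c' @ 5: {1,3,4,5}  [accepting]
after full input: {1,3,4,5}  (accept=1 in)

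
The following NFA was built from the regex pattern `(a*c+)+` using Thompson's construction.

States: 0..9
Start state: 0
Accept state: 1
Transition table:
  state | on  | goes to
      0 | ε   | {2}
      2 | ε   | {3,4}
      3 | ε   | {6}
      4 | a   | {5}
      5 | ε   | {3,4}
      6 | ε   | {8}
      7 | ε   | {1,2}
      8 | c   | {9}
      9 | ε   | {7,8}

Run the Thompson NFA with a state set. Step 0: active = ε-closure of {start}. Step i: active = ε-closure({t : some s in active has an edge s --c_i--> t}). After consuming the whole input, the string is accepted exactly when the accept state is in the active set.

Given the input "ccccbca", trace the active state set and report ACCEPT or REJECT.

Answer: REJECT

Derivation:
start: ε-closure({0}) = {0,2,3,4,6,8}
'c' @ 1: {1,2,3,4,6,7,8,9}  (accept∈set)
'c' @ 2: {1,2,3,4,6,7,8,9}  (accept∈set)
'c' @ 3: {1,2,3,4,6,7,8,9}  (accept∈set)
'c' @ 4: {1,2,3,4,6,7,8,9}  (accept∈set)
'b' @ 5: {}  — no active states
rest 'ca' ignored (set empty)
after full input: {}  (accept=1 not in)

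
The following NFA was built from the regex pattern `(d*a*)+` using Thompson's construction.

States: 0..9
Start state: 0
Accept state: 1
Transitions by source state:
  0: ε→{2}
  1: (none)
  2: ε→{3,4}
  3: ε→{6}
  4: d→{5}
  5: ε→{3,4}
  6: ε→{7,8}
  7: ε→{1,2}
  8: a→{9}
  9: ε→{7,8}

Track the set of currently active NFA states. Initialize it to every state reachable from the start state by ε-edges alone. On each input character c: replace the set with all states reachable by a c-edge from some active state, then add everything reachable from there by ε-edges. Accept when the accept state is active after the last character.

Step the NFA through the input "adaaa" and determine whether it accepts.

Answer: ACCEPT

Derivation:
initial (ε-close {0}): {0,1,2,3,4,6,7,8}
'a' @ 1: {1,2,3,4,6,7,8,9}  ✓accept
'd' @ 2: {1,2,3,4,5,6,7,8}  ✓accept
'a' @ 3: {1,2,3,4,6,7,8,9}  ✓accept
'a' @ 4: {1,2,3,4,6,7,8,9}  ✓accept
'a' @ 5: {1,2,3,4,6,7,8,9}  ✓accept
after full input: {1,2,3,4,6,7,8,9}  (accept=1 in)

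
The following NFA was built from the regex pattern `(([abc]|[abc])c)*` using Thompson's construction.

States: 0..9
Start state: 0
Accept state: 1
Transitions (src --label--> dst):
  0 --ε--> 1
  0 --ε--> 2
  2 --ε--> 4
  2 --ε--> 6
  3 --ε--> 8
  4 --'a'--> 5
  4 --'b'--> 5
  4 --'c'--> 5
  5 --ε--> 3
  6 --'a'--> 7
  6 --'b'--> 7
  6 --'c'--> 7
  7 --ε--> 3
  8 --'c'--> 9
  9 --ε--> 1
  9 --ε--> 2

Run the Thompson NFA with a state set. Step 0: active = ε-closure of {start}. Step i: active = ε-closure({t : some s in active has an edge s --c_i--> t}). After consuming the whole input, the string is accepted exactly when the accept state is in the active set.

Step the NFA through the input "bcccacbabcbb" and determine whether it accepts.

start: ε-closure({0}) = {0,1,2,4,6}
'b' @ 1: {3,5,7,8}
'c' @ 2: {1,2,4,6,9}  ✓accept
'c' @ 3: {3,5,7,8}
'c' @ 4: {1,2,4,6,9}  ✓accept
'a' @ 5: {3,5,7,8}
'c' @ 6: {1,2,4,6,9}  ✓accept
'b' @ 7: {3,5,7,8}
'a' @ 8: {}  — dead — no transitions
rest 'bcbb' ignored (set empty)
end set {} — state 1 not in

Answer: REJECT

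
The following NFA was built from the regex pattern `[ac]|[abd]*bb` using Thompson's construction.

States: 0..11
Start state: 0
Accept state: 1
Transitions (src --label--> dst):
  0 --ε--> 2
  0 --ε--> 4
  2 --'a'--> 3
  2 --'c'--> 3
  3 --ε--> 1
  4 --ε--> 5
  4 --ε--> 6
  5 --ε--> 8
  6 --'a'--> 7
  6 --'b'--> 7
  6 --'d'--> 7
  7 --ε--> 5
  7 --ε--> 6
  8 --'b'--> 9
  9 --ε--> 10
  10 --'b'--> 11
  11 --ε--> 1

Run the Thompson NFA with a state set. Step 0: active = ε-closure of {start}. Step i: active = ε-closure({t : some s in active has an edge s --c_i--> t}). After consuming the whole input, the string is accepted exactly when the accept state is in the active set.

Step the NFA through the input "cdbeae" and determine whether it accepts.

initial (ε-close {0}): {0,2,4,5,6,8}
'c' @ 1: {1,3}  (accept∈set)
'd' @ 2: {}  — no active states
rest 'beae' ignored (set empty)
final: {}; accept 1 not in set

Answer: REJECT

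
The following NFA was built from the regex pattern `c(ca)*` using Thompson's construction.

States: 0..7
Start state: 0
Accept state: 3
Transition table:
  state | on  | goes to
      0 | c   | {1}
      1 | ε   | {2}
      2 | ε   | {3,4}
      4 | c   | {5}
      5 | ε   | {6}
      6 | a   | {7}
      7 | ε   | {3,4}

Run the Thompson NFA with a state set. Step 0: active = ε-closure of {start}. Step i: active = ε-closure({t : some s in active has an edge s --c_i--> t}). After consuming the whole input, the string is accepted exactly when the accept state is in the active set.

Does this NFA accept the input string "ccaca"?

initial (ε-close {0}): {0}
'c' @ 1: {1,2,3,4}  (accept∈set)
'c' @ 2: {5,6}
'a' @ 3: {3,4,7}  (accept∈set)
'c' @ 4: {5,6}
'a' @ 5: {3,4,7}  (accept∈set)
end set {3,4,7} — state 3 in

Answer: ACCEPT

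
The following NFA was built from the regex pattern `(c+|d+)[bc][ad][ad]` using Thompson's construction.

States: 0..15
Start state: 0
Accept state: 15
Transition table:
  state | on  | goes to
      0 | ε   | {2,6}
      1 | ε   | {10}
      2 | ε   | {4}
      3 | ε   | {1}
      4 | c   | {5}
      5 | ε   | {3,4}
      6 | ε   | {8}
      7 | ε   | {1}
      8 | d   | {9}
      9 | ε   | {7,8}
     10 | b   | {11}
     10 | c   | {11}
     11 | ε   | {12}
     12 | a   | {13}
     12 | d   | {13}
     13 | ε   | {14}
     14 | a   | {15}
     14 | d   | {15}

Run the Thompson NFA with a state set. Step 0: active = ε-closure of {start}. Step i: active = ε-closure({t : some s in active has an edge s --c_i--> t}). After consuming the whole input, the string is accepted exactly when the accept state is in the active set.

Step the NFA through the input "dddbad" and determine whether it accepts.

Answer: ACCEPT

Trace:
S₀ = ε-closure({0}) = {0,2,4,6,8}
'd' @ 1: {1,7,8,9,10}
'd' @ 2: {1,7,8,9,10}
'd' @ 3: {1,7,8,9,10}
'b' @ 4: {11,12}
'a' @ 5: {13,14}
'd' @ 6: {15}  [accepting]
final: {15}; accept 15 in set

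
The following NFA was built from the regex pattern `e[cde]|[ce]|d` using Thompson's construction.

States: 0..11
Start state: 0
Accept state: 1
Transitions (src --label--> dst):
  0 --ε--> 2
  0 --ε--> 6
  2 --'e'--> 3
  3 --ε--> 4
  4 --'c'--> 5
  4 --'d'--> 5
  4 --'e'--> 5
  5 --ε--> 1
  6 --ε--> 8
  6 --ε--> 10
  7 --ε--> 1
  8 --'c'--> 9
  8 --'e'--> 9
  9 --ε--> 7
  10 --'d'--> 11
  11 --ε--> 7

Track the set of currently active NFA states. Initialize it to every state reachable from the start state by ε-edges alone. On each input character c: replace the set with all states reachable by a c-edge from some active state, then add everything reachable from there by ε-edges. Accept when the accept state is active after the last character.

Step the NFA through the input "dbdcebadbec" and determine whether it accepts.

Answer: REJECT

Steps:
initial (ε-close {0}): {0,2,6,8,10}
'd' @ 1: {1,7,11}  (accept∈set)
'b' @ 2: {}  — state set empty
rest 'dcebadbec' ignored (set empty)
end set {} — state 1 not in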